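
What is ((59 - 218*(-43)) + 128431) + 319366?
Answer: 457230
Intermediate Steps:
((59 - 218*(-43)) + 128431) + 319366 = ((59 + 9374) + 128431) + 319366 = (9433 + 128431) + 319366 = 137864 + 319366 = 457230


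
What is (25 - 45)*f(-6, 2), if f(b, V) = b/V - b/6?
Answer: 40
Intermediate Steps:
f(b, V) = -b/6 + b/V (f(b, V) = b/V - b*(⅙) = b/V - b/6 = -b/6 + b/V)
(25 - 45)*f(-6, 2) = (25 - 45)*(-⅙*(-6) - 6/2) = -20*(1 - 6*½) = -20*(1 - 3) = -20*(-2) = 40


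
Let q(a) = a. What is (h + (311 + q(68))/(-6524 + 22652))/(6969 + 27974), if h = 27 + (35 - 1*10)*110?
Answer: 44787835/563560704 ≈ 0.079473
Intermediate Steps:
h = 2777 (h = 27 + (35 - 10)*110 = 27 + 25*110 = 27 + 2750 = 2777)
(h + (311 + q(68))/(-6524 + 22652))/(6969 + 27974) = (2777 + (311 + 68)/(-6524 + 22652))/(6969 + 27974) = (2777 + 379/16128)/34943 = (2777 + 379*(1/16128))*(1/34943) = (2777 + 379/16128)*(1/34943) = (44787835/16128)*(1/34943) = 44787835/563560704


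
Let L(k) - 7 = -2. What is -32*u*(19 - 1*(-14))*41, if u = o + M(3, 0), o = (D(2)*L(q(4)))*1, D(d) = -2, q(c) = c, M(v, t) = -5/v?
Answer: 505120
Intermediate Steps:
L(k) = 5 (L(k) = 7 - 2 = 5)
o = -10 (o = -2*5*1 = -10*1 = -10)
u = -35/3 (u = -10 - 5/3 = -35/3 ≈ -11.667)
-32*u*(19 - 1*(-14))*41 = -32*(-35*(19 - 1*(-14))/3)*41 = -32*(-35*(19 + 14)/3)*41 = -32*(-35/3*33)*41 = -(-12320)*41 = -32*(-15785) = 505120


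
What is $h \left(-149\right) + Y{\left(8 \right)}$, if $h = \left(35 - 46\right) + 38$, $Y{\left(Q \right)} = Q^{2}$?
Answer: $-3959$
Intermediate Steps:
$h = 27$ ($h = -11 + 38 = 27$)
$h \left(-149\right) + Y{\left(8 \right)} = 27 \left(-149\right) + 8^{2} = -4023 + 64 = -3959$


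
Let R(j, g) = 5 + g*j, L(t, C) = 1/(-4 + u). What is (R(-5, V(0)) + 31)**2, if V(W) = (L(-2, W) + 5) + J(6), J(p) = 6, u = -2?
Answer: 11881/36 ≈ 330.03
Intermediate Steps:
L(t, C) = -1/6 (L(t, C) = 1/(-4 - 2) = 1/(-6) = -1/6)
V(W) = 65/6 (V(W) = (-1/6 + 5) + 6 = 29/6 + 6 = 65/6)
(R(-5, V(0)) + 31)**2 = ((5 + (65/6)*(-5)) + 31)**2 = ((5 - 325/6) + 31)**2 = (-295/6 + 31)**2 = (-109/6)**2 = 11881/36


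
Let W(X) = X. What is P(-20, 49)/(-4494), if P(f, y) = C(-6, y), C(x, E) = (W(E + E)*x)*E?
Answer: 686/107 ≈ 6.4112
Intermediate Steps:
C(x, E) = 2*x*E² (C(x, E) = ((E + E)*x)*E = ((2*E)*x)*E = (2*E*x)*E = 2*x*E²)
P(f, y) = -12*y² (P(f, y) = 2*(-6)*y² = -12*y²)
P(-20, 49)/(-4494) = -12*49²/(-4494) = -12*2401*(-1/4494) = -28812*(-1/4494) = 686/107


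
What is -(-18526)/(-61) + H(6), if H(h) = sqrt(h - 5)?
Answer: -18465/61 ≈ -302.71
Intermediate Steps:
H(h) = sqrt(-5 + h)
-(-18526)/(-61) + H(6) = -(-18526)/(-61) + sqrt(-5 + 6) = -(-18526)*(-1)/61 + sqrt(1) = -157*118/61 + 1 = -18526/61 + 1 = -18465/61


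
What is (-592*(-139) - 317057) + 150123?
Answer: -84646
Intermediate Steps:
(-592*(-139) - 317057) + 150123 = (82288 - 317057) + 150123 = -234769 + 150123 = -84646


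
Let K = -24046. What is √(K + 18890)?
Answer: 2*I*√1289 ≈ 71.805*I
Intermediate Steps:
√(K + 18890) = √(-24046 + 18890) = √(-5156) = 2*I*√1289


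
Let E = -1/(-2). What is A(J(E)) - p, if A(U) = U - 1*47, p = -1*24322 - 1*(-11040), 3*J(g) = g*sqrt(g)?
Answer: 13235 + sqrt(2)/12 ≈ 13235.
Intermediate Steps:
E = 1/2 (E = -(-1)/2 = -1*(-1/2) = 1/2 ≈ 0.50000)
J(g) = g**(3/2)/3 (J(g) = (g*sqrt(g))/3 = g**(3/2)/3)
p = -13282 (p = -24322 + 11040 = -13282)
A(U) = -47 + U (A(U) = U - 47 = -47 + U)
A(J(E)) - p = (-47 + (1/2)**(3/2)/3) - 1*(-13282) = (-47 + (sqrt(2)/4)/3) + 13282 = (-47 + sqrt(2)/12) + 13282 = 13235 + sqrt(2)/12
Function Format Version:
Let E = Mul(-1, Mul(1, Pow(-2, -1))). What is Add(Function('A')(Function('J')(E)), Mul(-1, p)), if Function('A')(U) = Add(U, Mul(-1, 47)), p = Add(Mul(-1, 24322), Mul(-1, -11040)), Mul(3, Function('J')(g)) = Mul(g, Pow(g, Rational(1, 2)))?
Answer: Add(13235, Mul(Rational(1, 12), Pow(2, Rational(1, 2)))) ≈ 13235.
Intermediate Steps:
E = Rational(1, 2) (E = Mul(-1, Mul(1, Rational(-1, 2))) = Mul(-1, Rational(-1, 2)) = Rational(1, 2) ≈ 0.50000)
Function('J')(g) = Mul(Rational(1, 3), Pow(g, Rational(3, 2))) (Function('J')(g) = Mul(Rational(1, 3), Mul(g, Pow(g, Rational(1, 2)))) = Mul(Rational(1, 3), Pow(g, Rational(3, 2))))
p = -13282 (p = Add(-24322, 11040) = -13282)
Function('A')(U) = Add(-47, U) (Function('A')(U) = Add(U, -47) = Add(-47, U))
Add(Function('A')(Function('J')(E)), Mul(-1, p)) = Add(Add(-47, Mul(Rational(1, 3), Pow(Rational(1, 2), Rational(3, 2)))), Mul(-1, -13282)) = Add(Add(-47, Mul(Rational(1, 3), Mul(Rational(1, 4), Pow(2, Rational(1, 2))))), 13282) = Add(Add(-47, Mul(Rational(1, 12), Pow(2, Rational(1, 2)))), 13282) = Add(13235, Mul(Rational(1, 12), Pow(2, Rational(1, 2))))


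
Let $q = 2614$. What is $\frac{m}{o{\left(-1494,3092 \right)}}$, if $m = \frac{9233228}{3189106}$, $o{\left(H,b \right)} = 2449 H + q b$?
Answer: $\frac{2308307}{3526897702073} \approx 6.5449 \cdot 10^{-7}$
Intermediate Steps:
$o{\left(H,b \right)} = 2449 H + 2614 b$
$m = \frac{4616614}{1594553}$ ($m = 9233228 \cdot \frac{1}{3189106} = \frac{4616614}{1594553} \approx 2.8952$)
$\frac{m}{o{\left(-1494,3092 \right)}} = \frac{4616614}{1594553 \left(2449 \left(-1494\right) + 2614 \cdot 3092\right)} = \frac{4616614}{1594553 \left(-3658806 + 8082488\right)} = \frac{4616614}{1594553 \cdot 4423682} = \frac{4616614}{1594553} \cdot \frac{1}{4423682} = \frac{2308307}{3526897702073}$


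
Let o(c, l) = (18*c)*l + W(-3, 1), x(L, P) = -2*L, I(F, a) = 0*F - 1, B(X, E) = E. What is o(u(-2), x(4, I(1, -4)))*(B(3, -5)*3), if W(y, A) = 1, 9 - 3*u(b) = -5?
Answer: 10065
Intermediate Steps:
u(b) = 14/3 (u(b) = 3 - ⅓*(-5) = 3 + 5/3 = 14/3)
I(F, a) = -1 (I(F, a) = 0 - 1 = -1)
o(c, l) = 1 + 18*c*l (o(c, l) = (18*c)*l + 1 = 18*c*l + 1 = 1 + 18*c*l)
o(u(-2), x(4, I(1, -4)))*(B(3, -5)*3) = (1 + 18*(14/3)*(-2*4))*(-5*3) = (1 + 18*(14/3)*(-8))*(-15) = (1 - 672)*(-15) = -671*(-15) = 10065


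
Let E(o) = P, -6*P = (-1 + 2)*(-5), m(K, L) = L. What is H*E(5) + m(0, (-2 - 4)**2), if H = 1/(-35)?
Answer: 1511/42 ≈ 35.976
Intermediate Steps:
P = 5/6 (P = -(-1 + 2)*(-5)/6 = -(-5)/6 = -1/6*(-5) = 5/6 ≈ 0.83333)
H = -1/35 ≈ -0.028571
E(o) = 5/6
H*E(5) + m(0, (-2 - 4)**2) = -1/35*5/6 + (-2 - 4)**2 = -1/42 + (-6)**2 = -1/42 + 36 = 1511/42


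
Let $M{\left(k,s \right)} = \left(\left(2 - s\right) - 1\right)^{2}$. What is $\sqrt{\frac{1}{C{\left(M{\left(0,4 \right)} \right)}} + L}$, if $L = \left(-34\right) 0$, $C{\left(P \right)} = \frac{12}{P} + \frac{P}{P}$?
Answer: $\frac{\sqrt{21}}{7} \approx 0.65465$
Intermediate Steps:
$M{\left(k,s \right)} = \left(1 - s\right)^{2}$
$C{\left(P \right)} = 1 + \frac{12}{P}$ ($C{\left(P \right)} = \frac{12}{P} + 1 = 1 + \frac{12}{P}$)
$L = 0$
$\sqrt{\frac{1}{C{\left(M{\left(0,4 \right)} \right)}} + L} = \sqrt{\frac{1}{\frac{1}{\left(-1 + 4\right)^{2}} \left(12 + \left(-1 + 4\right)^{2}\right)} + 0} = \sqrt{\frac{1}{\frac{1}{3^{2}} \left(12 + 3^{2}\right)} + 0} = \sqrt{\frac{1}{\frac{1}{9} \left(12 + 9\right)} + 0} = \sqrt{\frac{1}{\frac{1}{9} \cdot 21} + 0} = \sqrt{\frac{1}{\frac{7}{3}} + 0} = \sqrt{\frac{3}{7} + 0} = \sqrt{\frac{3}{7}} = \frac{\sqrt{21}}{7}$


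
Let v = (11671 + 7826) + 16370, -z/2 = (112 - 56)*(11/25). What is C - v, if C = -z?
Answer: -895443/25 ≈ -35818.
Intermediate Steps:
z = -1232/25 (z = -2*(112 - 56)*11/25 = -112*11*(1/25) = -112*11/25 = -2*616/25 = -1232/25 ≈ -49.280)
C = 1232/25 (C = -1*(-1232/25) = 1232/25 ≈ 49.280)
v = 35867 (v = 19497 + 16370 = 35867)
C - v = 1232/25 - 1*35867 = 1232/25 - 35867 = -895443/25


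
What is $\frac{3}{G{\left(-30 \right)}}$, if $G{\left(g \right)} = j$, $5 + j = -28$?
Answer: $- \frac{1}{11} \approx -0.090909$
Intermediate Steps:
$j = -33$ ($j = -5 - 28 = -33$)
$G{\left(g \right)} = -33$
$\frac{3}{G{\left(-30 \right)}} = \frac{3}{-33} = 3 \left(- \frac{1}{33}\right) = - \frac{1}{11}$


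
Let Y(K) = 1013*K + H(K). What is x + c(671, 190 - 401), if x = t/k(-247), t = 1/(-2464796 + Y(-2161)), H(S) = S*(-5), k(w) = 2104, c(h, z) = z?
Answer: -2061269283297/9769048736 ≈ -211.00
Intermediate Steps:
H(S) = -5*S
Y(K) = 1008*K (Y(K) = 1013*K - 5*K = 1008*K)
t = -1/4643084 (t = 1/(-2464796 + 1008*(-2161)) = 1/(-2464796 - 2178288) = 1/(-4643084) = -1/4643084 ≈ -2.1537e-7)
x = -1/9769048736 (x = -1/4643084/2104 = -1/4643084*1/2104 = -1/9769048736 ≈ -1.0236e-10)
x + c(671, 190 - 401) = -1/9769048736 + (190 - 401) = -1/9769048736 - 211 = -2061269283297/9769048736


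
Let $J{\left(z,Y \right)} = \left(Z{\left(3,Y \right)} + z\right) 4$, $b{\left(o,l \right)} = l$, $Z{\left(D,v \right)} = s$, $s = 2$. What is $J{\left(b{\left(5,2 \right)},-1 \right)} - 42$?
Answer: $-26$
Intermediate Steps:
$Z{\left(D,v \right)} = 2$
$J{\left(z,Y \right)} = 8 + 4 z$ ($J{\left(z,Y \right)} = \left(2 + z\right) 4 = 8 + 4 z$)
$J{\left(b{\left(5,2 \right)},-1 \right)} - 42 = \left(8 + 4 \cdot 2\right) - 42 = \left(8 + 8\right) - 42 = 16 - 42 = -26$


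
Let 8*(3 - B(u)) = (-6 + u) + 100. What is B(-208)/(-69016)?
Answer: -69/276064 ≈ -0.00024994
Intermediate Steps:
B(u) = -35/4 - u/8 (B(u) = 3 - ((-6 + u) + 100)/8 = 3 - (94 + u)/8 = 3 + (-47/4 - u/8) = -35/4 - u/8)
B(-208)/(-69016) = (-35/4 - 1/8*(-208))/(-69016) = (-35/4 + 26)*(-1/69016) = (69/4)*(-1/69016) = -69/276064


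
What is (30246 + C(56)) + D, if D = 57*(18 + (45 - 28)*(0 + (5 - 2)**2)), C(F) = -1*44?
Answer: 39949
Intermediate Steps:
C(F) = -44
D = 9747 (D = 57*(18 + 17*(0 + 3**2)) = 57*(18 + 17*(0 + 9)) = 57*(18 + 17*9) = 57*(18 + 153) = 57*171 = 9747)
(30246 + C(56)) + D = (30246 - 44) + 9747 = 30202 + 9747 = 39949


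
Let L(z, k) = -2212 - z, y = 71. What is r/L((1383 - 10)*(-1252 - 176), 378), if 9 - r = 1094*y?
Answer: -1585/39968 ≈ -0.039657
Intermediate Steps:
r = -77665 (r = 9 - 1094*71 = 9 - 1*77674 = 9 - 77674 = -77665)
r/L((1383 - 10)*(-1252 - 176), 378) = -77665/(-2212 - (1383 - 10)*(-1252 - 176)) = -77665/(-2212 - 1373*(-1428)) = -77665/(-2212 - 1*(-1960644)) = -77665/(-2212 + 1960644) = -77665/1958432 = -77665*1/1958432 = -1585/39968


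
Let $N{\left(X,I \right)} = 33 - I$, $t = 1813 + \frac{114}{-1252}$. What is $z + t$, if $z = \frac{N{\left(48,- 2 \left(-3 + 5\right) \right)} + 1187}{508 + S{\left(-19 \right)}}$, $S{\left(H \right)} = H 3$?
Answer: $\frac{512597555}{282326} \approx 1815.6$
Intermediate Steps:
$t = \frac{1134881}{626}$ ($t = 1813 + 114 \left(- \frac{1}{1252}\right) = 1813 - \frac{57}{626} = \frac{1134881}{626} \approx 1812.9$)
$S{\left(H \right)} = 3 H$
$z = \frac{1224}{451}$ ($z = \frac{\left(33 - - 2 \left(-3 + 5\right)\right) + 1187}{508 + 3 \left(-19\right)} = \frac{\left(33 - \left(-2\right) 2\right) + 1187}{508 - 57} = \frac{\left(33 - -4\right) + 1187}{451} = \left(\left(33 + 4\right) + 1187\right) \frac{1}{451} = \left(37 + 1187\right) \frac{1}{451} = 1224 \cdot \frac{1}{451} = \frac{1224}{451} \approx 2.714$)
$z + t = \frac{1224}{451} + \frac{1134881}{626} = \frac{512597555}{282326}$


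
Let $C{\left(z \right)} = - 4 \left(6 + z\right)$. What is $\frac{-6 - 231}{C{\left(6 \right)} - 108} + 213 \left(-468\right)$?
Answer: $- \frac{5183489}{52} \approx -99683.0$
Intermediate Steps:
$C{\left(z \right)} = -24 - 4 z$
$\frac{-6 - 231}{C{\left(6 \right)} - 108} + 213 \left(-468\right) = \frac{-6 - 231}{\left(-24 - 24\right) - 108} + 213 \left(-468\right) = - \frac{237}{\left(-24 - 24\right) - 108} - 99684 = - \frac{237}{-48 - 108} - 99684 = - \frac{237}{-156} - 99684 = \left(-237\right) \left(- \frac{1}{156}\right) - 99684 = \frac{79}{52} - 99684 = - \frac{5183489}{52}$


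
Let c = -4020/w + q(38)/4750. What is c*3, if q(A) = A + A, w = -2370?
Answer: 50724/9875 ≈ 5.1366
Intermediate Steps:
q(A) = 2*A
c = 16908/9875 (c = -4020/(-2370) + (2*38)/4750 = -4020*(-1/2370) + 76*(1/4750) = 134/79 + 2/125 = 16908/9875 ≈ 1.7122)
c*3 = (16908/9875)*3 = 50724/9875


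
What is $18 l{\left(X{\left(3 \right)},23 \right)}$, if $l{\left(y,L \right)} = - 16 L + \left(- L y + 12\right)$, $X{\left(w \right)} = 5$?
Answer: $-8478$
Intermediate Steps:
$l{\left(y,L \right)} = 12 - 16 L - L y$ ($l{\left(y,L \right)} = - 16 L - \left(-12 + L y\right) = 12 - 16 L - L y$)
$18 l{\left(X{\left(3 \right)},23 \right)} = 18 \left(12 - 368 - 23 \cdot 5\right) = 18 \left(12 - 368 - 115\right) = 18 \left(-471\right) = -8478$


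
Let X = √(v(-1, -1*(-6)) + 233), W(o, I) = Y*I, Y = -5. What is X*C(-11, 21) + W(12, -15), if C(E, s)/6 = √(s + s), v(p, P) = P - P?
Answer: 75 + 6*√9786 ≈ 668.54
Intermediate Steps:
v(p, P) = 0
C(E, s) = 6*√2*√s (C(E, s) = 6*√(s + s) = 6*√(2*s) = 6*(√2*√s) = 6*√2*√s)
W(o, I) = -5*I
X = √233 (X = √(0 + 233) = √233 ≈ 15.264)
X*C(-11, 21) + W(12, -15) = √233*(6*√2*√21) - 5*(-15) = √233*(6*√42) + 75 = 6*√9786 + 75 = 75 + 6*√9786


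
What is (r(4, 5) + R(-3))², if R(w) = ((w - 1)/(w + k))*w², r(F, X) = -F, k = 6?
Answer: 256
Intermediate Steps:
R(w) = w²*(-1 + w)/(6 + w) (R(w) = ((w - 1)/(w + 6))*w² = ((-1 + w)/(6 + w))*w² = w²*(-1 + w)/(6 + w))
(r(4, 5) + R(-3))² = (-1*4 + (-3)²*(-1 - 3)/(6 - 3))² = (-4 + 9*(-4)/3)² = (-4 + 9*(⅓)*(-4))² = (-4 - 12)² = (-16)² = 256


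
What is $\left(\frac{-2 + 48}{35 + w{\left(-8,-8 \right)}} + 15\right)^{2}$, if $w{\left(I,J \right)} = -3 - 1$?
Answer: $\frac{261121}{961} \approx 271.72$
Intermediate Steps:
$w{\left(I,J \right)} = -4$ ($w{\left(I,J \right)} = -3 - 1 = -4$)
$\left(\frac{-2 + 48}{35 + w{\left(-8,-8 \right)}} + 15\right)^{2} = \left(\frac{-2 + 48}{35 - 4} + 15\right)^{2} = \left(\frac{46}{31} + 15\right)^{2} = \left(\frac{511}{31}\right)^{2} = \frac{261121}{961}$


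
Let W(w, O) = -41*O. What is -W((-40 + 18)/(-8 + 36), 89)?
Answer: 3649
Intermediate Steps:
-W((-40 + 18)/(-8 + 36), 89) = -(-41)*89 = -1*(-3649) = 3649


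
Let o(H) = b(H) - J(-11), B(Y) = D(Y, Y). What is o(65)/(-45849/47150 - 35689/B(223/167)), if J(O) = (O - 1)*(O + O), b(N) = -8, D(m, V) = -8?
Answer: -51299200/841184779 ≈ -0.060984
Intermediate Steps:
B(Y) = -8
J(O) = 2*O*(-1 + O) (J(O) = (-1 + O)*(2*O) = 2*O*(-1 + O))
o(H) = -272 (o(H) = -8 - 2*(-11)*(-1 - 11) = -8 - 2*(-11)*(-12) = -8 - 1*264 = -8 - 264 = -272)
o(65)/(-45849/47150 - 35689/B(223/167)) = -272/(-45849/47150 - 35689/(-8)) = -272/(-45849*1/47150 - 35689*(-1/8)) = -272/(-45849/47150 + 35689/8) = -272/841184779/188600 = -272*188600/841184779 = -51299200/841184779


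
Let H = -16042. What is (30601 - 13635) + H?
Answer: 924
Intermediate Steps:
(30601 - 13635) + H = (30601 - 13635) - 16042 = 16966 - 16042 = 924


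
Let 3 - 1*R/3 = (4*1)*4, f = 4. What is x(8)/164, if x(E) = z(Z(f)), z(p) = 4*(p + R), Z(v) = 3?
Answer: -36/41 ≈ -0.87805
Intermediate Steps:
R = -39 (R = 9 - 3*4*1*4 = 9 - 12*4 = 9 - 3*16 = 9 - 48 = -39)
z(p) = -156 + 4*p (z(p) = 4*(p - 39) = 4*(-39 + p) = -156 + 4*p)
x(E) = -144 (x(E) = -156 + 4*3 = -156 + 12 = -144)
x(8)/164 = -144/164 = -144*1/164 = -36/41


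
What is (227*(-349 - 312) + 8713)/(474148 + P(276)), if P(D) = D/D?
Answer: -141334/474149 ≈ -0.29808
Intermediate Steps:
P(D) = 1
(227*(-349 - 312) + 8713)/(474148 + P(276)) = (227*(-349 - 312) + 8713)/(474148 + 1) = (227*(-661) + 8713)/474149 = (-150047 + 8713)*(1/474149) = -141334*1/474149 = -141334/474149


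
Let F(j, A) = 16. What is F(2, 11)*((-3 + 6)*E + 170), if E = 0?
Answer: 2720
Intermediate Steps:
F(2, 11)*((-3 + 6)*E + 170) = 16*((-3 + 6)*0 + 170) = 16*(3*0 + 170) = 16*(0 + 170) = 16*170 = 2720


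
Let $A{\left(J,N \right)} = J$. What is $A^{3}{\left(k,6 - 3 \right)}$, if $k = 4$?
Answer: $64$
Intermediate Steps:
$A^{3}{\left(k,6 - 3 \right)} = 4^{3} = 64$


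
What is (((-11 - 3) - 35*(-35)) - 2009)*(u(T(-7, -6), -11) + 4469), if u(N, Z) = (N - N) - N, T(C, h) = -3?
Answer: -3568656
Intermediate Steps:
u(N, Z) = -N (u(N, Z) = 0 - N = -N)
(((-11 - 3) - 35*(-35)) - 2009)*(u(T(-7, -6), -11) + 4469) = (((-11 - 3) - 35*(-35)) - 2009)*(-1*(-3) + 4469) = ((-14 + 1225) - 2009)*(3 + 4469) = (1211 - 2009)*4472 = -798*4472 = -3568656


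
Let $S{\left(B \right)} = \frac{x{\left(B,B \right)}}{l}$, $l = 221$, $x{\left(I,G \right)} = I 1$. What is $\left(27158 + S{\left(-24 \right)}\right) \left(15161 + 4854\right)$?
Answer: $\frac{120127908410}{221} \approx 5.4356 \cdot 10^{8}$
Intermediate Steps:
$x{\left(I,G \right)} = I$
$S{\left(B \right)} = \frac{B}{221}$
$\left(27158 + S{\left(-24 \right)}\right) \left(15161 + 4854\right) = \left(27158 + \frac{1}{221} \left(-24\right)\right) \left(15161 + 4854\right) = \left(27158 - \frac{24}{221}\right) 20015 = \frac{6001894}{221} \cdot 20015 = \frac{120127908410}{221}$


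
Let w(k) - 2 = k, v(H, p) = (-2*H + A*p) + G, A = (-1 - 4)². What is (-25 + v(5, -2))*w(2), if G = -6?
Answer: -364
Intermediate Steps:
A = 25 (A = (-5)² = 25)
v(H, p) = -6 - 2*H + 25*p (v(H, p) = (-2*H + 25*p) - 6 = -6 - 2*H + 25*p)
w(k) = 2 + k
(-25 + v(5, -2))*w(2) = (-25 + (-6 - 2*5 + 25*(-2)))*(2 + 2) = (-25 + (-6 - 10 - 50))*4 = (-25 - 66)*4 = -91*4 = -364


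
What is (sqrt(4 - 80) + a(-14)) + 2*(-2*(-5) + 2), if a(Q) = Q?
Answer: 10 + 2*I*sqrt(19) ≈ 10.0 + 8.7178*I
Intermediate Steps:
(sqrt(4 - 80) + a(-14)) + 2*(-2*(-5) + 2) = (sqrt(4 - 80) - 14) + 2*(-2*(-5) + 2) = (sqrt(-76) - 14) + 2*(10 + 2) = (2*I*sqrt(19) - 14) + 2*12 = (-14 + 2*I*sqrt(19)) + 24 = 10 + 2*I*sqrt(19)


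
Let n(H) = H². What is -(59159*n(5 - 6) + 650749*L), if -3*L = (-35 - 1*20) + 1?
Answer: -11772641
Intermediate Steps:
L = 18 (L = -((-35 - 1*20) + 1)/3 = -((-35 - 20) + 1)/3 = -(-55 + 1)/3 = -⅓*(-54) = 18)
-(59159*n(5 - 6) + 650749*L) = -(11713482 + 59159*(5 - 6)²) = -59159/(1/(198 + (-1)²)) = -59159/(1/(198 + 1)) = -59159/(1/199) = -59159/1/199 = -59159*199 = -11772641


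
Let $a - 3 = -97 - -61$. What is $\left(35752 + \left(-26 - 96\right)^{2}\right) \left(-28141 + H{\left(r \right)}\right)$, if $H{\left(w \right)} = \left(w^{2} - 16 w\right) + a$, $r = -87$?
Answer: $-972869468$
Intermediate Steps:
$a = -33$ ($a = 3 - 36 = -33$)
$H{\left(w \right)} = -33 + w^{2} - 16 w$ ($H{\left(w \right)} = \left(w^{2} - 16 w\right) - 33 = -33 + w^{2} - 16 w$)
$\left(35752 + \left(-26 - 96\right)^{2}\right) \left(-28141 + H{\left(r \right)}\right) = \left(35752 + \left(-26 - 96\right)^{2}\right) \left(-28141 - \left(-1359 - 7569\right)\right) = \left(35752 + \left(-122\right)^{2}\right) \left(-28141 + \left(-33 + 7569 + 1392\right)\right) = \left(35752 + 14884\right) \left(-28141 + 8928\right) = 50636 \left(-19213\right) = -972869468$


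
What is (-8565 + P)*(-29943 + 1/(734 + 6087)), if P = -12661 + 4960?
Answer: 3322187391732/6821 ≈ 4.8705e+8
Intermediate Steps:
P = -7701
(-8565 + P)*(-29943 + 1/(734 + 6087)) = (-8565 - 7701)*(-29943 + 1/(734 + 6087)) = -16266*(-29943 + 1/6821) = -16266*(-204241202/6821) = 3322187391732/6821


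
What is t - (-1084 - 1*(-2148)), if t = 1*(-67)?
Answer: -1131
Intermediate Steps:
t = -67
t - (-1084 - 1*(-2148)) = -67 - (-1084 - 1*(-2148)) = -67 - (-1084 + 2148) = -67 - 1*1064 = -67 - 1064 = -1131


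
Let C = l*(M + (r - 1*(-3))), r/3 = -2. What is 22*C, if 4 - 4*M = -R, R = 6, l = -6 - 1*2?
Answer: 88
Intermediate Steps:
r = -6 (r = 3*(-2) = -6)
l = -8 (l = -6 - 2 = -8)
M = 5/2 (M = 1 - (-1)*6/4 = 1 - 1/4*(-6) = 1 + 3/2 = 5/2 ≈ 2.5000)
C = 4 (C = -8*(5/2 + (-6 - 1*(-3))) = -8*(5/2 + (-6 + 3)) = -8*(5/2 - 3) = -8*(-1/2) = 4)
22*C = 22*4 = 88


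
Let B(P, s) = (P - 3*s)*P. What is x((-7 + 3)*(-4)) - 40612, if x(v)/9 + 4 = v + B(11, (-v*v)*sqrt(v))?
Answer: 264713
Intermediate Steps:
B(P, s) = P*(P - 3*s)
x(v) = 1053 + 9*v + 297*v**(5/2) (x(v) = -36 + 9*(v + 11*(11 - 3*(-v*v)*sqrt(v))) = -36 + 9*(v + 11*(11 - 3*(-v**2)*sqrt(v))) = -36 + 9*(v + 11*(11 - (-3)*v**(5/2))) = -36 + 9*(v + 11*(11 + 3*v**(5/2))) = -36 + 9*(v + (121 + 33*v**(5/2))) = -36 + 9*(121 + v + 33*v**(5/2)) = -36 + (1089 + 9*v + 297*v**(5/2)) = 1053 + 9*v + 297*v**(5/2))
x((-7 + 3)*(-4)) - 40612 = (1053 + 9*((-7 + 3)*(-4)) + 297*((-7 + 3)*(-4))**(5/2)) - 40612 = (1053 + 9*(-4*(-4)) + 297*(-4*(-4))**(5/2)) - 40612 = (1053 + 9*16 + 297*16**(5/2)) - 40612 = (1053 + 144 + 297*1024) - 40612 = (1053 + 144 + 304128) - 40612 = 305325 - 40612 = 264713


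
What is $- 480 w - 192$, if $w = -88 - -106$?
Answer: $-8832$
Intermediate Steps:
$w = 18$ ($w = -88 + 106 = 18$)
$- 480 w - 192 = \left(-480\right) 18 - 192 = -8640 - 192 = -8832$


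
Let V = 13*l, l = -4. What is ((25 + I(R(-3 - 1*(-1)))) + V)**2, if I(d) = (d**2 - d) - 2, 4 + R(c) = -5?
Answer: 3721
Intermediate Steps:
R(c) = -9 (R(c) = -4 - 5 = -9)
V = -52 (V = 13*(-4) = -52)
I(d) = -2 + d**2 - d
((25 + I(R(-3 - 1*(-1)))) + V)**2 = ((25 + (-2 + (-9)**2 - 1*(-9))) - 52)**2 = ((25 + (-2 + 81 + 9)) - 52)**2 = ((25 + 88) - 52)**2 = (113 - 52)**2 = 61**2 = 3721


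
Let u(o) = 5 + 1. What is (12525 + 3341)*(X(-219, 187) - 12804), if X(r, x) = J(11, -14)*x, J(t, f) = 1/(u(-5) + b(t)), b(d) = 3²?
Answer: -3044257018/15 ≈ -2.0295e+8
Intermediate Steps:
u(o) = 6
b(d) = 9
J(t, f) = 1/15 (J(t, f) = 1/(6 + 9) = 1/15)
X(r, x) = x/15
(12525 + 3341)*(X(-219, 187) - 12804) = (12525 + 3341)*((1/15)*187 - 12804) = 15866*(187/15 - 12804) = 15866*(-191873/15) = -3044257018/15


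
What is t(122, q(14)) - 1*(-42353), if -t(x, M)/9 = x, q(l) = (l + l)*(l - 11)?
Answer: 41255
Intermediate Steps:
q(l) = 2*l*(-11 + l) (q(l) = (2*l)*(-11 + l) = 2*l*(-11 + l))
t(x, M) = -9*x
t(122, q(14)) - 1*(-42353) = -9*122 - 1*(-42353) = -1098 + 42353 = 41255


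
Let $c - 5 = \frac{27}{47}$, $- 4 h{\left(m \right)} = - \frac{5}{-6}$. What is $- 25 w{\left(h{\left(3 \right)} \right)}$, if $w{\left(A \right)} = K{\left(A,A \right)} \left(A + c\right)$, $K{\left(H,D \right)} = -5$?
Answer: $\frac{756625}{1128} \approx 670.77$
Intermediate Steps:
$h{\left(m \right)} = - \frac{5}{24}$ ($h{\left(m \right)} = - \frac{\left(-5\right) \frac{1}{-6}}{4} = - \frac{\left(-5\right) \left(- \frac{1}{6}\right)}{4} = \left(- \frac{1}{4}\right) \frac{5}{6} = - \frac{5}{24}$)
$c = \frac{262}{47}$ ($c = 5 + \frac{27}{47} = \frac{262}{47} \approx 5.5745$)
$w{\left(A \right)} = - \frac{1310}{47} - 5 A$ ($w{\left(A \right)} = - 5 \left(A + \frac{262}{47}\right) = - 5 \left(\frac{262}{47} + A\right) = - \frac{1310}{47} - 5 A$)
$- 25 w{\left(h{\left(3 \right)} \right)} = - 25 \left(- \frac{1310}{47} - - \frac{25}{24}\right) = - 25 \left(- \frac{1310}{47} + \frac{25}{24}\right) = \left(-25\right) \left(- \frac{30265}{1128}\right) = \frac{756625}{1128}$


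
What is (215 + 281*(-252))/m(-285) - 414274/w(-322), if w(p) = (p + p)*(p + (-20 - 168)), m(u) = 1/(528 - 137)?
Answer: -647576427011/23460 ≈ -2.7603e+7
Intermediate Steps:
m(u) = 1/391
w(p) = 2*p*(-188 + p) (w(p) = (2*p)*(p - 188) = (2*p)*(-188 + p) = 2*p*(-188 + p))
(215 + 281*(-252))/m(-285) - 414274/w(-322) = (215 + 281*(-252))/(1/391) - 414274*(-1/(644*(-188 - 322))) = (215 - 70812)*391 - 414274/(2*(-322)*(-510)) = -70597*391 - 414274/328440 = -27603427 - 414274*1/328440 = -27603427 - 29591/23460 = -647576427011/23460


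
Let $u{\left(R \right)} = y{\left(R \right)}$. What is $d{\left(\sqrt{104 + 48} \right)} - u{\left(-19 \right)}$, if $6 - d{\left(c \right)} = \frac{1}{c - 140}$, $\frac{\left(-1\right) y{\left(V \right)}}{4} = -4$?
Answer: $- \frac{48585}{4862} + \frac{\sqrt{38}}{9724} \approx -9.9922$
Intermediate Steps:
$y{\left(V \right)} = 16$ ($y{\left(V \right)} = \left(-4\right) \left(-4\right) = 16$)
$u{\left(R \right)} = 16$
$d{\left(c \right)} = 6 - \frac{1}{-140 + c}$ ($d{\left(c \right)} = 6 - \frac{1}{c - 140} = 6 - \frac{1}{-140 + c}$)
$d{\left(\sqrt{104 + 48} \right)} - u{\left(-19 \right)} = \frac{-841 + 6 \sqrt{104 + 48}}{-140 + \sqrt{104 + 48}} - 16 = \frac{-841 + 6 \sqrt{152}}{-140 + \sqrt{152}} - 16 = \frac{-841 + 6 \cdot 2 \sqrt{38}}{-140 + 2 \sqrt{38}} - 16 = \frac{-841 + 12 \sqrt{38}}{-140 + 2 \sqrt{38}} - 16 = -16 + \frac{-841 + 12 \sqrt{38}}{-140 + 2 \sqrt{38}}$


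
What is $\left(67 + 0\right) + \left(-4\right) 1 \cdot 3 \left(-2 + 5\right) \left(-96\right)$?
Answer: $3523$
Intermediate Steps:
$\left(67 + 0\right) + \left(-4\right) 1 \cdot 3 \left(-2 + 5\right) \left(-96\right) = 67 + - 4 \cdot 3 \cdot 3 \left(-96\right) = 67 + \left(-4\right) 9 \left(-96\right) = 67 - -3456 = 67 + 3456 = 3523$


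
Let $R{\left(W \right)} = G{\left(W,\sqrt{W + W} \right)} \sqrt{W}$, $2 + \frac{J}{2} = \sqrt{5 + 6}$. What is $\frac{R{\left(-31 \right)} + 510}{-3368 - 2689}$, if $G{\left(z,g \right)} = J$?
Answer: $- \frac{170}{2019} + \frac{2 i \sqrt{31} \left(2 - \sqrt{11}\right)}{6057} \approx -0.0842 - 0.0024206 i$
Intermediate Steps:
$J = -4 + 2 \sqrt{11}$ ($J = -4 + 2 \sqrt{5 + 6} = -4 + 2 \sqrt{11} \approx 2.6333$)
$G{\left(z,g \right)} = -4 + 2 \sqrt{11}$
$R{\left(W \right)} = \sqrt{W} \left(-4 + 2 \sqrt{11}\right)$ ($R{\left(W \right)} = \left(-4 + 2 \sqrt{11}\right) \sqrt{W} = \sqrt{W} \left(-4 + 2 \sqrt{11}\right)$)
$\frac{R{\left(-31 \right)} + 510}{-3368 - 2689} = \frac{2 \sqrt{-31} \left(-2 + \sqrt{11}\right) + 510}{-3368 - 2689} = \frac{2 i \sqrt{31} \left(-2 + \sqrt{11}\right) + 510}{-6057} = \left(2 i \sqrt{31} \left(-2 + \sqrt{11}\right) + 510\right) \left(- \frac{1}{6057}\right) = \left(510 + 2 i \sqrt{31} \left(-2 + \sqrt{11}\right)\right) \left(- \frac{1}{6057}\right) = - \frac{170}{2019} - \frac{2 i \sqrt{31} \left(-2 + \sqrt{11}\right)}{6057}$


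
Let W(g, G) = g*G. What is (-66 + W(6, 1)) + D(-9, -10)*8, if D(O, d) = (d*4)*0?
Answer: -60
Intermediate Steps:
W(g, G) = G*g
D(O, d) = 0 (D(O, d) = (4*d)*0 = 0)
(-66 + W(6, 1)) + D(-9, -10)*8 = (-66 + 1*6) + 0*8 = (-66 + 6) + 0 = -60 + 0 = -60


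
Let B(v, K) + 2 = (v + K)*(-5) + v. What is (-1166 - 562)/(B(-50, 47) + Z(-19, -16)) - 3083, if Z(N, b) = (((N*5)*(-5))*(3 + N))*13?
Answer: -304712743/98837 ≈ -3083.0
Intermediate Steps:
Z(N, b) = -325*N*(3 + N) (Z(N, b) = (((5*N)*(-5))*(3 + N))*13 = ((-25*N)*(3 + N))*13 = -25*N*(3 + N)*13 = -325*N*(3 + N))
B(v, K) = -2 - 5*K - 4*v (B(v, K) = -2 + ((v + K)*(-5) + v) = -2 + ((K + v)*(-5) + v) = -2 + ((-5*K - 5*v) + v) = -2 + (-5*K - 4*v) = -2 - 5*K - 4*v)
(-1166 - 562)/(B(-50, 47) + Z(-19, -16)) - 3083 = (-1166 - 562)/((-2 - 5*47 - 4*(-50)) - 325*(-19)*(3 - 19)) - 3083 = -1728/((-2 - 235 + 200) - 325*(-19)*(-16)) - 3083 = -1728/(-37 - 98800) - 3083 = -1728/(-98837) - 3083 = -1728*(-1/98837) - 3083 = 1728/98837 - 3083 = -304712743/98837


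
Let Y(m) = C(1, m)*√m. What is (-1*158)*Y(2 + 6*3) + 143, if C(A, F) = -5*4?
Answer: 143 + 6320*√5 ≈ 14275.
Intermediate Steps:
C(A, F) = -20
Y(m) = -20*√m
(-1*158)*Y(2 + 6*3) + 143 = (-1*158)*(-20*√(2 + 6*3)) + 143 = -(-3160)*√(2 + 18) + 143 = -(-3160)*√20 + 143 = -(-3160)*2*√5 + 143 = -(-6320)*√5 + 143 = 6320*√5 + 143 = 143 + 6320*√5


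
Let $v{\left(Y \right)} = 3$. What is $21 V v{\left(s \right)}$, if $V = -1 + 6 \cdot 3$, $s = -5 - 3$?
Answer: $1071$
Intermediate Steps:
$s = -8$
$V = 17$ ($V = -1 + 18 = 17$)
$21 V v{\left(s \right)} = 21 \cdot 17 \cdot 3 = 357 \cdot 3 = 1071$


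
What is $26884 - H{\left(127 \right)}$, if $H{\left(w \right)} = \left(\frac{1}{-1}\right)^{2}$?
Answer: $26883$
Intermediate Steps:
$H{\left(w \right)} = 1$ ($H{\left(w \right)} = \left(-1\right)^{2} = 1$)
$26884 - H{\left(127 \right)} = 26884 - 1 = 26883$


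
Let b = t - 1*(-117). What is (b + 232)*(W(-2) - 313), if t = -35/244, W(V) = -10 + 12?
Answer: -26472631/244 ≈ -1.0849e+5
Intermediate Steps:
W(V) = 2
t = -35/244 (t = -35*1/244 = -35/244 ≈ -0.14344)
b = 28513/244 (b = -35/244 - 1*(-117) = -35/244 + 117 = 28513/244 ≈ 116.86)
(b + 232)*(W(-2) - 313) = (28513/244 + 232)*(2 - 313) = (85121/244)*(-311) = -26472631/244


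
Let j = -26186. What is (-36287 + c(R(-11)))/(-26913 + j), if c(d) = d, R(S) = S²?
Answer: 36166/53099 ≈ 0.68110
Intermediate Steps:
(-36287 + c(R(-11)))/(-26913 + j) = (-36287 + (-11)²)/(-26913 - 26186) = (-36287 + 121)/(-53099) = -36166*(-1/53099) = 36166/53099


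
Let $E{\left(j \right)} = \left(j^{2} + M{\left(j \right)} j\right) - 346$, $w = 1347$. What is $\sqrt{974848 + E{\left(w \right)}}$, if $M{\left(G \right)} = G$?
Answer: $6 \sqrt{127870} \approx 2145.5$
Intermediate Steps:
$E{\left(j \right)} = -346 + 2 j^{2}$ ($E{\left(j \right)} = \left(j^{2} + j j\right) - 346 = \left(j^{2} + j^{2}\right) - 346 = 2 j^{2} - 346 = -346 + 2 j^{2}$)
$\sqrt{974848 + E{\left(w \right)}} = \sqrt{974848 - \left(346 - 2 \cdot 1347^{2}\right)} = \sqrt{974848 + \left(-346 + 2 \cdot 1814409\right)} = \sqrt{974848 + \left(-346 + 3628818\right)} = \sqrt{974848 + 3628472} = \sqrt{4603320} = 6 \sqrt{127870}$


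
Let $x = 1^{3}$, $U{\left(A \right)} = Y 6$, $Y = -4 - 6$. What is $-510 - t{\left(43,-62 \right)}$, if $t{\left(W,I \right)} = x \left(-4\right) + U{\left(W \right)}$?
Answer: $-446$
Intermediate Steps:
$Y = -10$ ($Y = -4 - 6 = -10$)
$U{\left(A \right)} = -60$ ($U{\left(A \right)} = \left(-10\right) 6 = -60$)
$x = 1$
$t{\left(W,I \right)} = -64$ ($t{\left(W,I \right)} = 1 \left(-4\right) - 60 = -4 - 60 = -64$)
$-510 - t{\left(43,-62 \right)} = -510 - -64 = -510 + 64 = -446$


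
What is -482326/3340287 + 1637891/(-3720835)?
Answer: -7265681476927/12428656779645 ≈ -0.58459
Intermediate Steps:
-482326/3340287 + 1637891/(-3720835) = -482326*1/3340287 + 1637891*(-1/3720835) = -482326/3340287 - 1637891/3720835 = -7265681476927/12428656779645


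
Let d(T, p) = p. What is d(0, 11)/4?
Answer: 11/4 ≈ 2.7500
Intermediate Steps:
d(0, 11)/4 = 11/4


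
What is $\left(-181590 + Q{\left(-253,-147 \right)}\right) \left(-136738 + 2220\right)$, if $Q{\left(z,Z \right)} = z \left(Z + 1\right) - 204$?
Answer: $19485739408$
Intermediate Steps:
$Q{\left(z,Z \right)} = -204 + z \left(1 + Z\right)$ ($Q{\left(z,Z \right)} = z \left(1 + Z\right) - 204 = -204 + z \left(1 + Z\right)$)
$\left(-181590 + Q{\left(-253,-147 \right)}\right) \left(-136738 + 2220\right) = \left(-181590 - -36734\right) \left(-136738 + 2220\right) = \left(-181590 - -36734\right) \left(-134518\right) = \left(-181590 + 36734\right) \left(-134518\right) = \left(-144856\right) \left(-134518\right) = 19485739408$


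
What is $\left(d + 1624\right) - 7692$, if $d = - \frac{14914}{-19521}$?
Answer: $- \frac{118438514}{19521} \approx -6067.2$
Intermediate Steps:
$d = \frac{14914}{19521}$ ($d = \left(-14914\right) \left(- \frac{1}{19521}\right) = \frac{14914}{19521} \approx 0.764$)
$\left(d + 1624\right) - 7692 = \left(\frac{14914}{19521} + 1624\right) - 7692 = \frac{31717018}{19521} - 7692 = - \frac{118438514}{19521}$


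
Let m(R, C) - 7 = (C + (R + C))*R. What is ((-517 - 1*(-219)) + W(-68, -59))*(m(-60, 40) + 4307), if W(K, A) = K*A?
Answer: 11565396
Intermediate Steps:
W(K, A) = A*K
m(R, C) = 7 + R*(R + 2*C) (m(R, C) = 7 + (C + (R + C))*R = 7 + (C + (C + R))*R = 7 + (R + 2*C)*R = 7 + R*(R + 2*C))
((-517 - 1*(-219)) + W(-68, -59))*(m(-60, 40) + 4307) = ((-517 - 1*(-219)) - 59*(-68))*((7 + (-60)² + 2*40*(-60)) + 4307) = ((-517 + 219) + 4012)*((7 + 3600 - 4800) + 4307) = (-298 + 4012)*(-1193 + 4307) = 3714*3114 = 11565396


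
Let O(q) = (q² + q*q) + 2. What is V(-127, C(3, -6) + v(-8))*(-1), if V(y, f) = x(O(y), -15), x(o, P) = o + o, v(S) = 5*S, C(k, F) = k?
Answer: -64520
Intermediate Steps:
O(q) = 2 + 2*q² (O(q) = (q² + q²) + 2 = 2*q² + 2 = 2 + 2*q²)
x(o, P) = 2*o
V(y, f) = 4 + 4*y² (V(y, f) = 2*(2 + 2*y²) = 4 + 4*y²)
V(-127, C(3, -6) + v(-8))*(-1) = (4 + 4*(-127)²)*(-1) = (4 + 4*16129)*(-1) = (4 + 64516)*(-1) = 64520*(-1) = -64520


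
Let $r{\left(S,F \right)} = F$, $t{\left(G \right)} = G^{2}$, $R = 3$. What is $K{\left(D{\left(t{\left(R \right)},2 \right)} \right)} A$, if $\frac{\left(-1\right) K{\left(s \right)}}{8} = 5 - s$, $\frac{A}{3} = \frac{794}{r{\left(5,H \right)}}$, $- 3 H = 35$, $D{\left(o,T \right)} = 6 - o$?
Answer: $\frac{457344}{35} \approx 13067.0$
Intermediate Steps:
$H = - \frac{35}{3}$ ($H = \left(- \frac{1}{3}\right) 35 = - \frac{35}{3} \approx -11.667$)
$A = - \frac{7146}{35}$ ($A = 3 \frac{794}{- \frac{35}{3}} = 3 \cdot 794 \left(- \frac{3}{35}\right) = 3 \left(- \frac{2382}{35}\right) = - \frac{7146}{35} \approx -204.17$)
$K{\left(s \right)} = -40 + 8 s$ ($K{\left(s \right)} = - 8 \left(5 - s\right) = -40 + 8 s$)
$K{\left(D{\left(t{\left(R \right)},2 \right)} \right)} A = \left(-40 + 8 \left(6 - 3^{2}\right)\right) \left(- \frac{7146}{35}\right) = \left(-40 + 8 \left(6 - 9\right)\right) \left(- \frac{7146}{35}\right) = \left(-40 + 8 \left(-3\right)\right) \left(- \frac{7146}{35}\right) = \left(-40 - 24\right) \left(- \frac{7146}{35}\right) = \left(-64\right) \left(- \frac{7146}{35}\right) = \frac{457344}{35}$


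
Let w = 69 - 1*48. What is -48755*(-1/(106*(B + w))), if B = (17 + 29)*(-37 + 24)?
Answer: -48755/61162 ≈ -0.79714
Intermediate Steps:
B = -598 (B = 46*(-13) = -598)
w = 21 (w = 69 - 48 = 21)
-48755*(-1/(106*(B + w))) = -48755*(-1/(106*(-598 + 21))) = -48755/((-577*(-106))) = -48755/61162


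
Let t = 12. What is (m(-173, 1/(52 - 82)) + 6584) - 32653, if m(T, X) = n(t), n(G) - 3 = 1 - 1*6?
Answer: -26071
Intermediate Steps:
n(G) = -2 (n(G) = 3 + (1 - 1*6) = 3 + (1 - 6) = 3 - 5 = -2)
m(T, X) = -2
(m(-173, 1/(52 - 82)) + 6584) - 32653 = (-2 + 6584) - 32653 = 6582 - 32653 = -26071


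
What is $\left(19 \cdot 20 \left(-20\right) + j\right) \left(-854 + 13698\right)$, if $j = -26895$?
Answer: $-443053780$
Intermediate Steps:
$\left(19 \cdot 20 \left(-20\right) + j\right) \left(-854 + 13698\right) = \left(19 \cdot 20 \left(-20\right) - 26895\right) \left(-854 + 13698\right) = \left(380 \left(-20\right) - 26895\right) 12844 = \left(-7600 - 26895\right) 12844 = \left(-34495\right) 12844 = -443053780$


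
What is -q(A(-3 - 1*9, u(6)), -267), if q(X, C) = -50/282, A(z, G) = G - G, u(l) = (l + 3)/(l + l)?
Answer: 25/141 ≈ 0.17730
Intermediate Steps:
u(l) = (3 + l)/(2*l) (u(l) = (3 + l)/((2*l)) = (3 + l)*(1/(2*l)) = (3 + l)/(2*l))
A(z, G) = 0
q(X, C) = -25/141 (q(X, C) = -50*1/282 = -25/141)
-q(A(-3 - 1*9, u(6)), -267) = -1*(-25/141) = 25/141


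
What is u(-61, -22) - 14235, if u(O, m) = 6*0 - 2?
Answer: -14237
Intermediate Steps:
u(O, m) = -2 (u(O, m) = 0 - 2 = -2)
u(-61, -22) - 14235 = -2 - 14235 = -14237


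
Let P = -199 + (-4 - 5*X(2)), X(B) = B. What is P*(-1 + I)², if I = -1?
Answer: -852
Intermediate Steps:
P = -213 (P = -199 + (-4 - 5*2) = -199 + (-4 - 10) = -199 - 14 = -213)
P*(-1 + I)² = -213*(-1 - 1)² = -213*(-2)² = -213*4 = -852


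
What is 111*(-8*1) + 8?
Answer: -880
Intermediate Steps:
111*(-8*1) + 8 = 111*(-8) + 8 = -888 + 8 = -880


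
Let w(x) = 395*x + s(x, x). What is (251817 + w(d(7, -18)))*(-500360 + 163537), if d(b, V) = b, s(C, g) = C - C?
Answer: -85749072986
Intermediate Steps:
s(C, g) = 0
w(x) = 395*x (w(x) = 395*x + 0 = 395*x)
(251817 + w(d(7, -18)))*(-500360 + 163537) = (251817 + 395*7)*(-500360 + 163537) = (251817 + 2765)*(-336823) = 254582*(-336823) = -85749072986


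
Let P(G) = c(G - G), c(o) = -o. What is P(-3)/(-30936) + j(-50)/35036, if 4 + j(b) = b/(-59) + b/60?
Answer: -1411/12402744 ≈ -0.00011377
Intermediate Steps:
P(G) = 0 (P(G) = -(G - G) = -1*0 = 0)
j(b) = -4 - b/3540 (j(b) = -4 + (b/(-59) + b/60) = -4 + (b*(-1/59) + b*(1/60)) = -4 + (-b/59 + b/60) = -4 - b/3540)
P(-3)/(-30936) + j(-50)/35036 = 0/(-30936) + (-4 - 1/3540*(-50))/35036 = 0*(-1/30936) + (-4 + 5/354)*(1/35036) = 0 - 1411/354*1/35036 = 0 - 1411/12402744 = -1411/12402744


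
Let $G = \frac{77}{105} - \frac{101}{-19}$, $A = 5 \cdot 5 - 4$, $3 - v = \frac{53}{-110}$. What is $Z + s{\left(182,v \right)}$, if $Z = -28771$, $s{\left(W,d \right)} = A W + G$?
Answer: $- \frac{7108741}{285} \approx -24943.0$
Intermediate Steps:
$v = \frac{383}{110}$ ($v = 3 - \frac{53}{-110} = 3 - 53 \left(- \frac{1}{110}\right) = 3 - - \frac{53}{110} = 3 + \frac{53}{110} = \frac{383}{110} \approx 3.4818$)
$A = 21$ ($A = 25 - 4 = 21$)
$G = \frac{1724}{285}$ ($G = 77 \cdot \frac{1}{105} - - \frac{101}{19} = \frac{11}{15} + \frac{101}{19} = \frac{1724}{285} \approx 6.0491$)
$s{\left(W,d \right)} = \frac{1724}{285} + 21 W$ ($s{\left(W,d \right)} = 21 W + \frac{1724}{285} = \frac{1724}{285} + 21 W$)
$Z + s{\left(182,v \right)} = -28771 + \left(\frac{1724}{285} + 21 \cdot 182\right) = -28771 + \left(\frac{1724}{285} + 3822\right) = -28771 + \frac{1090994}{285} = - \frac{7108741}{285}$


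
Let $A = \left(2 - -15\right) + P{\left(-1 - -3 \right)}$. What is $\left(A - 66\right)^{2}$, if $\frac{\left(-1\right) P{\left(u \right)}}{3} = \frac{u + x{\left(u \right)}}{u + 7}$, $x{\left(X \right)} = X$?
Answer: $\frac{22801}{9} \approx 2533.4$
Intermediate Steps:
$P{\left(u \right)} = - \frac{6 u}{7 + u}$ ($P{\left(u \right)} = - 3 \frac{u + u}{u + 7} = - 3 \frac{2 u}{7 + u} = - \frac{6 u}{7 + u}$)
$A = \frac{47}{3}$ ($A = \left(2 - -15\right) - \frac{6 \left(-1 - -3\right)}{7 - -2} = \left(2 + 15\right) - \frac{6 \left(-1 + 3\right)}{7 + \left(-1 + 3\right)} = 17 - \frac{12}{7 + 2} = 17 - \frac{12}{9} = 17 - 12 \cdot \frac{1}{9} = 17 - \frac{4}{3} = \frac{47}{3} \approx 15.667$)
$\left(A - 66\right)^{2} = \left(\frac{47}{3} - 66\right)^{2} = \left(- \frac{151}{3}\right)^{2} = \frac{22801}{9}$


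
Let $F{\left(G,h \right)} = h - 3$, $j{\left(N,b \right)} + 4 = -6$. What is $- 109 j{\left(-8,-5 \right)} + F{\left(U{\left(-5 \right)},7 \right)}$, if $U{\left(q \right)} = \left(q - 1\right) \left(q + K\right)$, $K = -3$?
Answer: $1094$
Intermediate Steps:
$j{\left(N,b \right)} = -10$ ($j{\left(N,b \right)} = -4 - 6 = -10$)
$U{\left(q \right)} = \left(-1 + q\right) \left(-3 + q\right)$ ($U{\left(q \right)} = \left(q - 1\right) \left(q - 3\right) = \left(-1 + q\right) \left(-3 + q\right)$)
$F{\left(G,h \right)} = -3 + h$
$- 109 j{\left(-8,-5 \right)} + F{\left(U{\left(-5 \right)},7 \right)} = \left(-109\right) \left(-10\right) + \left(-3 + 7\right) = 1090 + 4 = 1094$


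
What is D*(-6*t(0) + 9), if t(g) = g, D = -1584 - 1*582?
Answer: -19494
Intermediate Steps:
D = -2166 (D = -1584 - 582 = -2166)
D*(-6*t(0) + 9) = -2166*(-6*0 + 9) = -2166*(0 + 9) = -2166*9 = -19494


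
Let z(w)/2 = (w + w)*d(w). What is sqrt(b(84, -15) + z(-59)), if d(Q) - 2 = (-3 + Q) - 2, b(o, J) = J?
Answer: sqrt(14617) ≈ 120.90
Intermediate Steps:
d(Q) = -3 + Q (d(Q) = 2 + ((-3 + Q) - 2) = 2 + (-5 + Q) = -3 + Q)
z(w) = 4*w*(-3 + w) (z(w) = 2*((w + w)*(-3 + w)) = 2*((2*w)*(-3 + w)) = 2*(2*w*(-3 + w)) = 4*w*(-3 + w))
sqrt(b(84, -15) + z(-59)) = sqrt(-15 + 4*(-59)*(-3 - 59)) = sqrt(-15 + 4*(-59)*(-62)) = sqrt(-15 + 14632) = sqrt(14617)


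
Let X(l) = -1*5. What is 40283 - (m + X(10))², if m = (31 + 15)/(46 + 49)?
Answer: 363370034/9025 ≈ 40263.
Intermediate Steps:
X(l) = -5
m = 46/95 ≈ 0.48421
40283 - (m + X(10))² = 40283 - (46/95 - 5)² = 40283 - (-429/95)² = 40283 - 1*184041/9025 = 40283 - 184041/9025 = 363370034/9025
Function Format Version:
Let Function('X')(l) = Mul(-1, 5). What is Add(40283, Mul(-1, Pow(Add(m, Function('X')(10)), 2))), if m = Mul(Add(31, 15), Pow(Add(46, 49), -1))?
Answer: Rational(363370034, 9025) ≈ 40263.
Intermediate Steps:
Function('X')(l) = -5
m = Rational(46, 95) (m = Mul(46, Pow(95, -1)) = Mul(46, Rational(1, 95)) = Rational(46, 95) ≈ 0.48421)
Add(40283, Mul(-1, Pow(Add(m, Function('X')(10)), 2))) = Add(40283, Mul(-1, Pow(Add(Rational(46, 95), -5), 2))) = Add(40283, Mul(-1, Pow(Rational(-429, 95), 2))) = Add(40283, Mul(-1, Rational(184041, 9025))) = Add(40283, Rational(-184041, 9025)) = Rational(363370034, 9025)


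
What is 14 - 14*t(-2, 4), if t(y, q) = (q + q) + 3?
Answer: -140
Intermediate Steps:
t(y, q) = 3 + 2*q (t(y, q) = 2*q + 3 = 3 + 2*q)
14 - 14*t(-2, 4) = 14 - 14*(3 + 2*4) = 14 - 14*(3 + 8) = 14 - 14*11 = 14 - 154 = -140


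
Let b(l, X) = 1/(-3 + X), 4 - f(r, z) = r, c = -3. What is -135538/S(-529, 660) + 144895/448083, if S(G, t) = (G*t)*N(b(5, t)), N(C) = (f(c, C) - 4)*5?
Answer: 45531215453/130369748850 ≈ 0.34925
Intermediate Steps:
f(r, z) = 4 - r
N(C) = 15 (N(C) = ((4 - 1*(-3)) - 4)*5 = ((4 + 3) - 4)*5 = (7 - 4)*5 = 3*5 = 15)
S(G, t) = 15*G*t (S(G, t) = (G*t)*15 = 15*G*t)
-135538/S(-529, 660) + 144895/448083 = -135538/(15*(-529)*660) + 144895/448083 = -135538/(-5237100) + 144895*(1/448083) = -135538*(-1/5237100) + 144895/448083 = 67769/2618550 + 144895/448083 = 45531215453/130369748850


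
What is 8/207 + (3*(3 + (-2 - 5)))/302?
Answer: -34/31257 ≈ -0.0010878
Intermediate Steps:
8/207 + (3*(3 + (-2 - 5)))/302 = 8*(1/207) + (3*(3 - 7))*(1/302) = 8/207 + (3*(-4))*(1/302) = 8/207 - 12*1/302 = 8/207 - 6/151 = -34/31257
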